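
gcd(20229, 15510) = 33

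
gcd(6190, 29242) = 2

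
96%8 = 0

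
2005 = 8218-6213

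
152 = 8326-8174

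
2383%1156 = 71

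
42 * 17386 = 730212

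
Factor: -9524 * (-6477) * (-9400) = -1 * 2^5 * 3^1 * 5^2 * 17^1 * 47^1 * 127^1 * 2381^1 = -579857311200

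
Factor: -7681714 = -1 * 2^1 * 53^1 * 72469^1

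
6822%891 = 585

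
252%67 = 51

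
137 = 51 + 86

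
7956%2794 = 2368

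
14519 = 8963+5556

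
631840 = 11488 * 55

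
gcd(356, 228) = 4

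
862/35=24 + 22/35 ≈ 24.63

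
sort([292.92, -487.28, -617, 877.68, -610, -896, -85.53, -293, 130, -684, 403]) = [-896, -684, -617, -610, -487.28, -293, -85.53, 130, 292.92, 403, 877.68]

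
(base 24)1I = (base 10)42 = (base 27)1F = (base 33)19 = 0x2A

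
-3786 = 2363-6149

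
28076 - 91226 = -63150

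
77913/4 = 19478+1/4 = 19478.25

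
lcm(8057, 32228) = 32228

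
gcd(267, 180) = 3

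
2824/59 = 47 + 51/59 ≈ 47.86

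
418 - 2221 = -1803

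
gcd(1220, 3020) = 20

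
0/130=0=0.00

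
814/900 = 407/450 ≈ 0.904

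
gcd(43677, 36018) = 207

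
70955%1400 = 955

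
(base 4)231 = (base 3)1200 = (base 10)45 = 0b101101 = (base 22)21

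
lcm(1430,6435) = 12870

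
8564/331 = 25 + 289/331 ≈ 25.87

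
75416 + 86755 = 162171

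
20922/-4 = -10461/2 = -5230.50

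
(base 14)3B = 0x35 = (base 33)1K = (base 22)29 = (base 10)53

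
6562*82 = 538084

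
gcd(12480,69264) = 624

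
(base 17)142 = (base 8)547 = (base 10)359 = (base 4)11213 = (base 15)18e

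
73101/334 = 218 + 289/334 ≈ 218.87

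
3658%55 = 28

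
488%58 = 24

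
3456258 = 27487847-24031589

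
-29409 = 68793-98202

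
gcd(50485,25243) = 1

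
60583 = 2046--58537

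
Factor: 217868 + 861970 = 2^1*3^3*19997^1 = 1079838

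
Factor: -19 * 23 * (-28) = 2^2 * 7^1 * 19^1 * 23^1 = 12236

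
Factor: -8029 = -1*7^1*31^1*37^1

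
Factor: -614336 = -1*2^6*29^1*331^1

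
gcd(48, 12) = 12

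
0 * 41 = 0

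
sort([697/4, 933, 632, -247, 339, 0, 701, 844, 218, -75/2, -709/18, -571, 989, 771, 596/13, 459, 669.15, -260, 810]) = [-571, -260, -247, -709/18, -75/2, 0, 596/13, 697/4, 218, 339, 459, 632, 669.15, 701, 771, 810, 844, 933, 989]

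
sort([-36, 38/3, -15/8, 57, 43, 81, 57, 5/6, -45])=[-45, -36, -15/8, 5/6, 38/3, 43, 57, 57, 81]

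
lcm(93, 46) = 4278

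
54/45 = 6/5 = 1.20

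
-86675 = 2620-89295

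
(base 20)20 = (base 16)28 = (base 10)40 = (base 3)1111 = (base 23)1h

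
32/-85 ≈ -0.376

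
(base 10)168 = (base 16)a8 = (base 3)20020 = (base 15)b3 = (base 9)206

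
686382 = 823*834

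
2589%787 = 228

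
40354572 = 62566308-22211736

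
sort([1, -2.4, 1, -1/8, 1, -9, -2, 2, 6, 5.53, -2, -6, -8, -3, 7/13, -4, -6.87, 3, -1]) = [-9, -8, -6.87, -6, -4, -3, -2.4, -2, -2, -1, -1/8, 7/13, 1, 1, 1, 2, 3, 5.53, 6]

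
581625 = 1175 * 495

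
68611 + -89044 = -20433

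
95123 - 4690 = 90433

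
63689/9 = 7076 + 5/9 ≈ 7076.56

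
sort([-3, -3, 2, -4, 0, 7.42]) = [-4, -3, -3, 0, 2, 7.42]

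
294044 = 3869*76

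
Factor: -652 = -1*2^2*163^1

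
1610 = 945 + 665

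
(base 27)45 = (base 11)a3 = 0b1110001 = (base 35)38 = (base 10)113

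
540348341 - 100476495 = 439871846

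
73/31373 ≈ 0.00233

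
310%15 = 10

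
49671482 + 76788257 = 126459739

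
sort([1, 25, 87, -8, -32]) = [-32, -8, 1, 25, 87]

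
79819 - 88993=-9174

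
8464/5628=1 + 709/1407 ≈ 1.50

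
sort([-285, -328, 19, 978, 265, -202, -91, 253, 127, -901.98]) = [-901.98, -328, -285, -202, -91, 19, 127, 253, 265, 978]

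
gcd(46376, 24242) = 1054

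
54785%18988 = 16809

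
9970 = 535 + 9435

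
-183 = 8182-8365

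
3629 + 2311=5940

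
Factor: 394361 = 11^1*35851^1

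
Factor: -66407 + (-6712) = -1 * 3^1 * 24373^1 = -73119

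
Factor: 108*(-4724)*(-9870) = 2^5*3^4*5^1*7^1*47^1*1181^1 = 5035595040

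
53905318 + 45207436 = 99112754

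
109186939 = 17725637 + 91461302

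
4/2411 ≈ 0.00166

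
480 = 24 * 20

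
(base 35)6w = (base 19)ce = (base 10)242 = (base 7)464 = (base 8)362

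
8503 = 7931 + 572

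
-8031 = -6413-1618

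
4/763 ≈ 0.00524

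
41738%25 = 13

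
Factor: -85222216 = -1 * 2^3 * 43^1 * 247739^1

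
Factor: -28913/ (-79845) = 3^ (-1) * 5^ (-1) * 29^1 * 997^1 * 5323^ (-1)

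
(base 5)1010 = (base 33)3v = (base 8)202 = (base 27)4m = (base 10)130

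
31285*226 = 7070410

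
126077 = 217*581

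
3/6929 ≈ 0.000433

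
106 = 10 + 96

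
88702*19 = 1685338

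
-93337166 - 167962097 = -261299263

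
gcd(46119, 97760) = 1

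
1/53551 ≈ 0.0000187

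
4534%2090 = 354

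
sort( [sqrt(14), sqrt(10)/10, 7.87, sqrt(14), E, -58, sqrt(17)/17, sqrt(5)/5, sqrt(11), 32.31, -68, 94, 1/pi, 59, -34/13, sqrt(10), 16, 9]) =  [-68, -58, -34/13, sqrt(17)/17, sqrt(10)/10, 1/pi, sqrt(5)/5, E, sqrt(10), sqrt(11), sqrt(14), sqrt(14), 7.87, 9, 16, 32.31, 59, 94]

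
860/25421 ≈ 0.0338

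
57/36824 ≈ 0.00155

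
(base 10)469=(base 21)117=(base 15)214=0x1d5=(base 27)ha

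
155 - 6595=-6440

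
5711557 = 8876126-3164569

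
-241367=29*(-8323)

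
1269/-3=-423=-423.00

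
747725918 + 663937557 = 1411663475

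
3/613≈0.00489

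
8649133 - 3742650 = 4906483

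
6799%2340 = 2119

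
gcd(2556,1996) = 4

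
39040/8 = 4880 = 4880.00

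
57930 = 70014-12084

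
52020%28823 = 23197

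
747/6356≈0.118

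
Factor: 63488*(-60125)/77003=-1*2^11*5^3*13^1*31^1*37^1*77003^(-1)=-3817216000/77003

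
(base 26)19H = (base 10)927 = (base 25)1C2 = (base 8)1637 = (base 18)2F9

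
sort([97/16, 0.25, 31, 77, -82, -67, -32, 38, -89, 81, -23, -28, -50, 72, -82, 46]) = [-89, -82, -82, -67, -50, -32, -28, -23, 0.25, 97/16, 31, 38, 46, 72, 77, 81]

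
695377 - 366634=328743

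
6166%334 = 154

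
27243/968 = 28 + 139/968 ≈ 28.14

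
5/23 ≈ 0.217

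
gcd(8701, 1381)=1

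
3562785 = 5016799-1454014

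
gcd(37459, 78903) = 797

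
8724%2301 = 1821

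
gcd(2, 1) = 1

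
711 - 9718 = -9007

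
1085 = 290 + 795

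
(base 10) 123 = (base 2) 1111011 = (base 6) 323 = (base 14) 8b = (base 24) 53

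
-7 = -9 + 2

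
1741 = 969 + 772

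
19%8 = 3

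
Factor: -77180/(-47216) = 2^(-2)*5^1*13^(-1)*17^1 = 85/52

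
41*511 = 20951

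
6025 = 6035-10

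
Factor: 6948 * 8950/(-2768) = -1 * 2^(-1) * 3^2 * 5^2 * 173^(-1) * 179^1 * 193^1 = -7773075/346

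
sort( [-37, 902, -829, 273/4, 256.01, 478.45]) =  [-829, -37, 273/4, 256.01, 478.45, 902]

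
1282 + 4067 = 5349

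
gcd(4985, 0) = 4985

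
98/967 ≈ 0.101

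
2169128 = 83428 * 26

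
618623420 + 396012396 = 1014635816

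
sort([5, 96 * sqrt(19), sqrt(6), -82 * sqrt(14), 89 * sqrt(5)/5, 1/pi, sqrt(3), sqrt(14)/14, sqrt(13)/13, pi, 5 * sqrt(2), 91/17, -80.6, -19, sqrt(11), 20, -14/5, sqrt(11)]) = [-82 * sqrt(14), -80.6, -19, -14/5, sqrt(14)/14, sqrt(13)/13, 1/pi, sqrt(3), sqrt(6), pi, sqrt(11), sqrt(11), 5, 91/17, 5 * sqrt(2), 20, 89 * sqrt(5)/5, 96 * sqrt(19)]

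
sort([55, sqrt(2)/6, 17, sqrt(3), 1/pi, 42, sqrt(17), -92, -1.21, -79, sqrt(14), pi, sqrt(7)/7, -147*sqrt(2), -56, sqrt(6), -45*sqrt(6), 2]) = [-147*sqrt(2), -45*sqrt(6), -92, -79, -56, -1.21, sqrt(2)/6, 1/pi, sqrt(7)/7, sqrt(3), 2, sqrt(6), pi, sqrt(14), sqrt(17), 17, 42, 55]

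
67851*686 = 46545786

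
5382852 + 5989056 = 11371908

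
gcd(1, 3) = 1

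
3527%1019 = 470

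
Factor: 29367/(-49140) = -1 * 2^(-2) * 3^(-1) * 5^(-1) * 7^(-1) * 251^1 = -251/420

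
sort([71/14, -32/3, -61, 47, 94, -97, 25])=[-97, -61, -32/3, 71/14, 25, 47, 94]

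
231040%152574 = 78466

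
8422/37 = 227 + 23/37 ≈ 227.62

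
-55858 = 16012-71870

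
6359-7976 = -1617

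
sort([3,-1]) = [-1,3]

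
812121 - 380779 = 431342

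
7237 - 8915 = -1678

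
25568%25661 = 25568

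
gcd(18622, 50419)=1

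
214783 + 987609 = 1202392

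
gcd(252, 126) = 126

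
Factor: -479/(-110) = 2^(-1)*5^(-1)*11^(-1)*479^1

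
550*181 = 99550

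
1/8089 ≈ 0.000124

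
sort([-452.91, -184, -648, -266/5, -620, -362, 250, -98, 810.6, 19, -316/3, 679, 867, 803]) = [-648, -620, -452.91, -362, -184, -316/3, -98, -266/5, 19, 250, 679, 803, 810.6, 867]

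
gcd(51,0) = 51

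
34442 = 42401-7959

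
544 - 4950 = -4406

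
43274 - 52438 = -9164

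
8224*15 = 123360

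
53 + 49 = 102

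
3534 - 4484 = -950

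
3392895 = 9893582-6500687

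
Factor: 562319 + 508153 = 2^3*3^1*13^1*47^1*73^1 = 1070472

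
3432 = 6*572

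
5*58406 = 292030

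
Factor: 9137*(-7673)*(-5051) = 5051^1*7673^1*9137^1 = 354116523251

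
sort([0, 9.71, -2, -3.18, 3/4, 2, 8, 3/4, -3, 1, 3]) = [-3.18, -3, -2, 0, 3/4, 3/4, 1, 2, 3, 8, 9.71]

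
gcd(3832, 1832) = 8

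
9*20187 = 181683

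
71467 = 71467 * 1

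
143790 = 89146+54644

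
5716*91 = 520156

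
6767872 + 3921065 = 10688937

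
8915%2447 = 1574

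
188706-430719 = -242013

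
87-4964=-4877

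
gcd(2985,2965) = 5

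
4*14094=56376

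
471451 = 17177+454274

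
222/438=37/73 ≈ 0.507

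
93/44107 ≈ 0.00211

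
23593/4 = 5898+1/4 = 5898.25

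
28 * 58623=1641444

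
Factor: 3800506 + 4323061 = 29^1*373^1*751^1 = 8123567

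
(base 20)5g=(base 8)164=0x74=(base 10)116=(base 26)4c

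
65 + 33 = 98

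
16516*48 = 792768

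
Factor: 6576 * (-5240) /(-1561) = 2^7 * 3^1 * 5^1 * 7^(-1) * 131^1 * 137^1 * 223^(-1) = 34458240/1561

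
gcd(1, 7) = 1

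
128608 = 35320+93288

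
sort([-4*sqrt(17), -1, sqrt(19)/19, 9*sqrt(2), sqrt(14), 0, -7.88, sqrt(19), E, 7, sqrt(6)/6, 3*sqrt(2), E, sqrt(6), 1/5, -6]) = [-4*sqrt(17), -7.88, -6, -1, 0, 1/5, sqrt(19)/19, sqrt(6)/6, sqrt(6), E, E, sqrt(14), 3*sqrt(2), sqrt(19), 7, 9*sqrt(2)]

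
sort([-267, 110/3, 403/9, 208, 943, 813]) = [-267, 110/3, 403/9, 208, 813, 943]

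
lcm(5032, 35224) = 35224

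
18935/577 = 32 + 471/577 ≈ 32.82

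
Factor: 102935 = 5^1*7^1*17^1*173^1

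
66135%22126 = 21883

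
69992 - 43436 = 26556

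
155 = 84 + 71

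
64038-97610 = -33572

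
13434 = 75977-62543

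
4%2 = 0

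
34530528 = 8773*3936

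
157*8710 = 1367470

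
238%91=56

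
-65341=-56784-8557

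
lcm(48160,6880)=48160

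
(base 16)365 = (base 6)4005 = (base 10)869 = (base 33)qb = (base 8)1545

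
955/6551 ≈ 0.146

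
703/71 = 9 + 64/71 ≈ 9.90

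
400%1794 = 400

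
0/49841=0=0.00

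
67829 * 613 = 41579177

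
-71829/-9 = 7981 = 7981.00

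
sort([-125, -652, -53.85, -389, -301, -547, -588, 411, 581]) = [-652, -588, -547, -389, -301, -125, -53.85, 411, 581]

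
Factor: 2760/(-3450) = -1*2^2*5^(-1) = -4/5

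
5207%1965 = 1277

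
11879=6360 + 5519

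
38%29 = 9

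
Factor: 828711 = 3^4*13^1*787^1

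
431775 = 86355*5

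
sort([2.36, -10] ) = [-10, 2.36] 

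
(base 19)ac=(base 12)14a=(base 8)312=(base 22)94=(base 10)202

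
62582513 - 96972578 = -34390065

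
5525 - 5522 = 3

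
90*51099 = 4598910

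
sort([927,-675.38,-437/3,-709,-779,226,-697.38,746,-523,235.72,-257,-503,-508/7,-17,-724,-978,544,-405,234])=[-978,-779,-724,-709,-697.38,-675.38,-523,-503,-405,-257,-437/3,-508/7,-17,226,234,235.72,544,746,927]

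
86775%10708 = 1111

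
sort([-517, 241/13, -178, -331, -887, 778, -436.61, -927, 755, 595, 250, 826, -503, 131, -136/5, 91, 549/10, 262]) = [-927, -887, -517, -503, -436.61, -331, -178, -136/5, 241/13, 549/10, 91, 131, 250, 262, 595, 755, 778, 826]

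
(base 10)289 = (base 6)1201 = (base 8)441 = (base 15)144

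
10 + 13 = 23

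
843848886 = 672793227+171055659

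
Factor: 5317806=2^1*3^1*13^1*79^1*863^1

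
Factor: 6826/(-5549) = -1*2^1*31^(-1)*179^(-1)*3413^1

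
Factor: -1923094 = -1*2^1*961547^1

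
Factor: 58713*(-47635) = -1*3^1*5^1*7^1*1361^1*19571^1 = -2796793755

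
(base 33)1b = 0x2c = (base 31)1d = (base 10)44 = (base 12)38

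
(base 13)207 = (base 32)ap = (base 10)345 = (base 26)d7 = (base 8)531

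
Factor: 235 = 5^1 * 47^1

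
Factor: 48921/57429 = 3^(-3) * 23^1 = 23/27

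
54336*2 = 108672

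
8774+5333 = 14107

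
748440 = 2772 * 270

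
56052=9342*6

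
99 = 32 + 67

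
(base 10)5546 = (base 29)6h7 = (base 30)64q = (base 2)1010110101010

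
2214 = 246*9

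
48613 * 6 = 291678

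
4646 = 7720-3074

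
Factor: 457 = 457^1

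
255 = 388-133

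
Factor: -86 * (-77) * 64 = 2^7 * 7^1 * 11^1 * 43^1 = 423808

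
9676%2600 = 1876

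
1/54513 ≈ 0.0000183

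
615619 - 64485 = 551134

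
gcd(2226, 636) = 318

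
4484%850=234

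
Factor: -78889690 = -1 * 2^1 * 5^1 * 11^1 * 17^1 * 42187^1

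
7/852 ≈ 0.00822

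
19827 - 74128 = -54301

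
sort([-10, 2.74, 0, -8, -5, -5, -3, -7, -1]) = [-10, -8, -7, -5, -5, -3, -1, 0, 2.74]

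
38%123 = 38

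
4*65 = 260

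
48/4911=16/1637 ≈ 0.00977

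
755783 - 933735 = -177952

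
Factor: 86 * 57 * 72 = 2^4 * 3^3 * 19^1 * 43^1 = 352944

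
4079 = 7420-3341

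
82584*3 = 247752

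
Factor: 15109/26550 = 2^(-1)*3^(-2)*5^(-2)*29^1*59^(-1)*521^1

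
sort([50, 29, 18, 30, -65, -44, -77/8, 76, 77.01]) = [-65, -44, -77/8, 18, 29, 30, 50, 76, 77.01]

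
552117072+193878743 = 745995815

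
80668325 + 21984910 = 102653235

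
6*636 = 3816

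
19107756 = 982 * 19458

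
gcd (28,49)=7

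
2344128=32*73254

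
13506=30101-16595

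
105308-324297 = -218989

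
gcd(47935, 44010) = 5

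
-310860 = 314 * (-990)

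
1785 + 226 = 2011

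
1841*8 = 14728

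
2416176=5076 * 476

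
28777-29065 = -288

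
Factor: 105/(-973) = -1*3^1*5^1*139^(-1) = -15/139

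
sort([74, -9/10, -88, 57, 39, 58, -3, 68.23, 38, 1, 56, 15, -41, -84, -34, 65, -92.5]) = [-92.5, -88, -84, -41, -34, -3, -9/10, 1, 15, 38, 39, 56, 57, 58, 65, 68.23, 74]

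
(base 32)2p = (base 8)131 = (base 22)41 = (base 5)324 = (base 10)89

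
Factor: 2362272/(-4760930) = -1*2^4*3^1*5^(-1)*11^1*29^(-1)*2237^1*16417^(-1) = -1181136/2380465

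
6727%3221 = 285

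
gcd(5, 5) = 5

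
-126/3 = -42 = -42.00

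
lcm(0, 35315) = 0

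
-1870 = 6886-8756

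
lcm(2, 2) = 2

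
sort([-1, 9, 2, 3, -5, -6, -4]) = [-6, -5, -4, -1, 2, 3, 9]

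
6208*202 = 1254016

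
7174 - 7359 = -185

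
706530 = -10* (-70653)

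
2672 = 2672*1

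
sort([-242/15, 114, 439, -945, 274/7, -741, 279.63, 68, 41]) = [-945, -741, -242/15, 274/7, 41, 68, 114, 279.63, 439]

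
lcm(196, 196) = 196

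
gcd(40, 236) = 4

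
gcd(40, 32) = 8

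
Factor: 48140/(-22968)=-1 * 2^(-1) * 3^(-2) * 5^1 * 11^(-1) * 83^1=-415/198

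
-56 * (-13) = 728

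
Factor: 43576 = 2^3*13^1*419^1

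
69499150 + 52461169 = 121960319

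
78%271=78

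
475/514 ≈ 0.924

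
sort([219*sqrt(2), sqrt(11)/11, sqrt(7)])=[sqrt(11)/11, sqrt(7), 219*sqrt(2)]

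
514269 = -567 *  (-907)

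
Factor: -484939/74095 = -1 * 5^(-1) * 13^1 * 29^(-1) * 73^1 = -949/145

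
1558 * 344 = 535952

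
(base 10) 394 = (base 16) 18a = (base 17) 163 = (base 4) 12022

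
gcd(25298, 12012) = 182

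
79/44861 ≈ 0.00176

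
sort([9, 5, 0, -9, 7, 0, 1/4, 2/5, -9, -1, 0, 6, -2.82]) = [-9, -9, -2.82, -1, 0, 0, 0, 1/4, 2/5, 5, 6, 7, 9]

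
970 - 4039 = -3069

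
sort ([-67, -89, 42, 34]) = [-89, -67, 34, 42]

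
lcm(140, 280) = 280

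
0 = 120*0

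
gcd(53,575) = 1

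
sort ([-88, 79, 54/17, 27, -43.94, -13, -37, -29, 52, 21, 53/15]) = [-88, -43.94, -37, -29, -13, 54/17, 53/15, 21, 27, 52, 79]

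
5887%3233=2654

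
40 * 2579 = 103160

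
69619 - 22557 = 47062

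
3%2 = 1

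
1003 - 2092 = -1089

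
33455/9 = 3717 + 2/9 ≈ 3717.22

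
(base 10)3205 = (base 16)c85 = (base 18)9g1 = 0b110010000101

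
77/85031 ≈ 0.000906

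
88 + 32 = 120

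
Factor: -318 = -1*2^1*3^1*53^1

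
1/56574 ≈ 0.0000177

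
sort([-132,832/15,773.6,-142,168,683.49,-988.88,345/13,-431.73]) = [-988.88,-431.73,-142,-132,345/13,832/15,168,683.49,773.6]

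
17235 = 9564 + 7671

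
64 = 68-4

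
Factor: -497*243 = -1*3^5*7^1*71^1 = -120771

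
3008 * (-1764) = -5306112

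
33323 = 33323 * 1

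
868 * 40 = 34720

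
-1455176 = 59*(-24664) 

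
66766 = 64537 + 2229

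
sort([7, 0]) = [0, 7]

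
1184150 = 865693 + 318457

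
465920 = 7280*64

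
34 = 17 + 17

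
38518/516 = 19259/258 ≈ 74.65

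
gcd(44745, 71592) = 8949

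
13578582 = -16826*(-807) 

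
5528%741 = 341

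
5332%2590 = 152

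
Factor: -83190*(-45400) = 2^4*3^1*5^3*47^1*59^1*227^1 = 3776826000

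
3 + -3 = 0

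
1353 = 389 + 964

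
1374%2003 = 1374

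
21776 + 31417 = 53193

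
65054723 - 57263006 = 7791717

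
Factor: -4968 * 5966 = -1 * 2^4 * 3^3 * 19^1 * 23^1 * 157^1 = -29639088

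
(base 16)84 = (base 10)132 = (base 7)246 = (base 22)60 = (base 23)5h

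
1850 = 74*25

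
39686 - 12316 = 27370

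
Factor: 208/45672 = 2^1 * 3^ (-1) * 11^ (-1) * 13^1 * 173^ (-1) = 26/5709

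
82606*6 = 495636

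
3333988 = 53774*62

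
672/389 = 1 + 283/389 ≈ 1.73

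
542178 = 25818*21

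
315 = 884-569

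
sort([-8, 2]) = [-8, 2]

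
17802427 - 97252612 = -79450185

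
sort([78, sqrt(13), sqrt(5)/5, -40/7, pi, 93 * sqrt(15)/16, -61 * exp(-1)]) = [-61 * exp(-1), -40/7, sqrt(5)/5, pi, sqrt(13), 93 * sqrt(15)/16, 78]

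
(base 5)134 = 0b101100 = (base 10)44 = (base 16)2c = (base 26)1i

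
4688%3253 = 1435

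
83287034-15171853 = 68115181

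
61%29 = 3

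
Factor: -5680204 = -1*2^2*269^1*5279^1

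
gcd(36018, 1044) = 522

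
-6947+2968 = -3979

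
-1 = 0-1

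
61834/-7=-8833 - 3/7 ≈ -8833.43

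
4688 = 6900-2212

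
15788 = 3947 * 4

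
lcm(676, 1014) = 2028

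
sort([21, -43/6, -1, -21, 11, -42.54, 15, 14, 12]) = [-42.54, -21, -43/6, -1, 11, 12, 14, 15, 21]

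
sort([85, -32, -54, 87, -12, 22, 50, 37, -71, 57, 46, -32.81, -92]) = [-92, -71, -54, -32.81, -32, -12, 22, 37, 46, 50, 57, 85, 87]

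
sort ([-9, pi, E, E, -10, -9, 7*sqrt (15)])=[-10, -9, -9, E, E, pi, 7*sqrt (15)]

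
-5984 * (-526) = 3147584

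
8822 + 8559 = 17381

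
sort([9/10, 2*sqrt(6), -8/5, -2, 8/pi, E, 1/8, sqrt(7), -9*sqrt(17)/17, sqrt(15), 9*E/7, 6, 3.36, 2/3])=[-9*sqrt(17)/17, -2, -8/5, 1/8, 2/3, 9/10, 8/pi, sqrt(7), E, 3.36, 9*E/7, sqrt(15), 2*sqrt(6), 6]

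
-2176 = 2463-4639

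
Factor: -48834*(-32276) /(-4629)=-1*2^3*3^1*1543^(-1)*2713^1*8069^1=-525388728/1543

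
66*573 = 37818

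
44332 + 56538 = 100870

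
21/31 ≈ 0.677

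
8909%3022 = 2865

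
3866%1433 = 1000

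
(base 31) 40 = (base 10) 124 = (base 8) 174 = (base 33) 3p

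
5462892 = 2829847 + 2633045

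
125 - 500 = -375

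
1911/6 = 637/2 = 318.50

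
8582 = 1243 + 7339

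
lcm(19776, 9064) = 217536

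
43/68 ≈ 0.632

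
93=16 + 77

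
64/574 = 32/287≈0.111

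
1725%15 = 0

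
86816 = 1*86816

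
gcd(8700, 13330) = 10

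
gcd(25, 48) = 1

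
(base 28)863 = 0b1100100101011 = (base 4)1210223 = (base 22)d6j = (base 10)6443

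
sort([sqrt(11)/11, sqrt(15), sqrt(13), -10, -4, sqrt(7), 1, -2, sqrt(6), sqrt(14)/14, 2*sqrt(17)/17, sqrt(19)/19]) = [-10, -4, -2, sqrt(19)/19, sqrt(14)/14, sqrt(11)/11, 2*sqrt(17)/17, 1, sqrt(6), sqrt(7), sqrt(13), sqrt(15)]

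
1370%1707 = 1370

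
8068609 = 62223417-54154808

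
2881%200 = 81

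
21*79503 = 1669563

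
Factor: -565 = -1*5^1*113^1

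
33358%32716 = 642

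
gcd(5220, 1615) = 5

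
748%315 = 118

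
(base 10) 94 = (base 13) 73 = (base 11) 86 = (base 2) 1011110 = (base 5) 334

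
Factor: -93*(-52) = 2^2*3^1*13^1*31^1 = 4836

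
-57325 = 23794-81119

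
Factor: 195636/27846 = 2^1*3^(-1)*13^(-1)*137^1 = 274/39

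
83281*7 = 582967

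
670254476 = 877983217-207728741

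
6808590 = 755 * 9018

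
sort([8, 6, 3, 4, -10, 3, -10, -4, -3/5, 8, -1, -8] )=[-10, -10, -8, -4, -1, -3/5, 3, 3, 4, 6, 8, 8] 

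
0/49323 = 0 = 0.00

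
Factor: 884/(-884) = -1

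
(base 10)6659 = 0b1101000000011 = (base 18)129h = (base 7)25262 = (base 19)i89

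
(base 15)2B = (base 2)101001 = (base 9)45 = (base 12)35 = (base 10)41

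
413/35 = 11 + 4/5 = 11.80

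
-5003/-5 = 1000+3/5 = 1000.60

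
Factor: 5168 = 2^4*17^1*19^1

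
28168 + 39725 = 67893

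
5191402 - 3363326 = 1828076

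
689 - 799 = -110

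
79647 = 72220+7427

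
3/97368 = 1/32456 ≈ 0.0000308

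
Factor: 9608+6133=3^3 * 11^1 * 53^1=15741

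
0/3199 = 0 = 0.00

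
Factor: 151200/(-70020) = -1*2^3*3^1*5^1*7^1*389^(-1) = -840/389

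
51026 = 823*62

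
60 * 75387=4523220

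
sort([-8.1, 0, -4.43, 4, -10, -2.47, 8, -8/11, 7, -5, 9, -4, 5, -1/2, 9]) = [-10, -8.1, -5, -4.43, -4, -2.47, -8/11, -1/2, 0, 4, 5, 7, 8, 9, 9]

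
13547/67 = 202+13/67 ≈ 202.19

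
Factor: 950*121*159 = 2^1*3^1*5^2*11^2*19^1*53^1 = 18277050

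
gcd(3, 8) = 1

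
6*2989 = 17934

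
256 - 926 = -670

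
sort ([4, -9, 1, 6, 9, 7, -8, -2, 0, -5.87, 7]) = [-9, -8, -5.87, -2, 0, 1, 4, 6, 7, 7, 9]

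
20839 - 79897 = -59058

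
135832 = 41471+94361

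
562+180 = 742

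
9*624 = 5616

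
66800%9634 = 8996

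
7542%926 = 134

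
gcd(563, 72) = 1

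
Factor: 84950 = 2^1*5^2*1699^1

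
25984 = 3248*8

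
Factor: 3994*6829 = 2^1*1997^1*6829^1 = 27275026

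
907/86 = 10 + 47/86 ≈ 10.55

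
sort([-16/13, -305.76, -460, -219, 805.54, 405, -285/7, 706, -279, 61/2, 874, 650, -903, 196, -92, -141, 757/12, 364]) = [-903, -460, -305.76, -279, -219, -141, -92, -285/7, -16/13, 61/2, 757/12, 196, 364, 405, 650, 706, 805.54, 874]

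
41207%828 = 635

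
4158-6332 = -2174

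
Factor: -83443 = -1 * 83443^1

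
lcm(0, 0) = 0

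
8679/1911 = 4+345/637 ≈ 4.54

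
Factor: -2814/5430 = -1 * 5^(-1) * 7^1 * 67^1 * 181^(-1) = -469/905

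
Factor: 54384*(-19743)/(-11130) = 2^3*3^1*5^(-1)*7^(-1)*11^1*53^(-1)*103^1*6581^1 = 178950552/1855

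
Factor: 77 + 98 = 5^2 * 7^1 = 175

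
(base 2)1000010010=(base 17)1e3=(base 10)530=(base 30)hk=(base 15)255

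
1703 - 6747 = -5044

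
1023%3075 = 1023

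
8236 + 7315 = 15551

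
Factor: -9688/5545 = -1 * 2^3 * 5^(-1) * 7^1 * 173^1 * 1109^(-1)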